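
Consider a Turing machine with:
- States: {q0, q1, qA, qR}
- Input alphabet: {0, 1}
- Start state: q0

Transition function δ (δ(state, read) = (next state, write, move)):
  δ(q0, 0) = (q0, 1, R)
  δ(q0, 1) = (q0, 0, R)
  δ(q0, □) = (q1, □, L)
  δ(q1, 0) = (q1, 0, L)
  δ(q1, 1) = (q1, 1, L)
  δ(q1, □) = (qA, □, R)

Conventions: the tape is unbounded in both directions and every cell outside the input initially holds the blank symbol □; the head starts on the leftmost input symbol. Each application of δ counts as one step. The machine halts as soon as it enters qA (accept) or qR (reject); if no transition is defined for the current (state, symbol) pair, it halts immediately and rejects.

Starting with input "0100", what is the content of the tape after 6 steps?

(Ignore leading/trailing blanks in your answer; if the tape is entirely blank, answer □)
Step 0: [q0]0100 (head at position 0)
Step 1: δ(q0, 0) = (q0, 1, R)  ⊢  1[q0]100 (head at position 1)
Step 2: δ(q0, 1) = (q0, 0, R)  ⊢  10[q0]00 (head at position 2)
Step 3: δ(q0, 0) = (q0, 1, R)  ⊢  101[q0]0 (head at position 3)
Step 4: δ(q0, 0) = (q0, 1, R)  ⊢  1011[q0]□ (head at position 4)
Step 5: δ(q0, □) = (q1, □, L)  ⊢  101[q1]1□ (head at position 3)
Step 6: δ(q1, 1) = (q1, 1, L)  ⊢  10[q1]11□ (head at position 2)
Tape after 6 steps (ignoring surrounding blanks): 1011

Final answer: Tape: 1011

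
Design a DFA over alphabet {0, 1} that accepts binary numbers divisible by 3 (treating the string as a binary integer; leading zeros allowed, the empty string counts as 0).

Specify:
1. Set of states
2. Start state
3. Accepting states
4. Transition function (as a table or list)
One valid DFA (any DFA recognizing the same language is acceptable):
States: {q0, q1, q2}
Start: q0
Accepting: {q0}
Transitions (accepting states marked with *):
State | 0 | 1 | Accepting
-------------------------
q0    | q0 | q1 | *
q1    | q2 | q0 |  
q2    | q1 | q2 |  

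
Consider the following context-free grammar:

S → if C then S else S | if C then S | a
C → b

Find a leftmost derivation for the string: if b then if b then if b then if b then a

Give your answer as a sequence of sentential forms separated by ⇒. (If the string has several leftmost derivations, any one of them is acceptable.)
Start with S.
Step 1: the leftmost non-terminal is S; apply S → if C then S:  if C then S
Step 2: the leftmost non-terminal is C; apply C → b:  if b then S
Step 3: the leftmost non-terminal is S; apply S → if C then S:  if b then if C then S
Step 4: the leftmost non-terminal is C; apply C → b:  if b then if b then S
Step 5: the leftmost non-terminal is S; apply S → if C then S:  if b then if b then if C then S
Step 6: the leftmost non-terminal is C; apply C → b:  if b then if b then if b then S
Step 7: the leftmost non-terminal is S; apply S → if C then S:  if b then if b then if b then if C then S
Step 8: the leftmost non-terminal is C; apply C → b:  if b then if b then if b then if b then S
Step 9: the leftmost non-terminal is S; apply S → a:  if b then if b then if b then if b then a

Final answer: S ⇒ if C then S ⇒ if b then S ⇒ if b then if C then S ⇒ if b then if b then S ⇒ if b then if b then if C then S ⇒ if b then if b then if b then S ⇒ if b then if b then if b then if C then S ⇒ if b then if b then if b then if b then S ⇒ if b then if b then if b then if b then a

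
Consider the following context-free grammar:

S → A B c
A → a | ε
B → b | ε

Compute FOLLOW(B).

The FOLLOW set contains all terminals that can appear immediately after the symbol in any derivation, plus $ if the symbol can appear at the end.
B occurs in S → A B c, immediately followed by the terminal c. So FOLLOW(B) = {c}.

Final answer: {c}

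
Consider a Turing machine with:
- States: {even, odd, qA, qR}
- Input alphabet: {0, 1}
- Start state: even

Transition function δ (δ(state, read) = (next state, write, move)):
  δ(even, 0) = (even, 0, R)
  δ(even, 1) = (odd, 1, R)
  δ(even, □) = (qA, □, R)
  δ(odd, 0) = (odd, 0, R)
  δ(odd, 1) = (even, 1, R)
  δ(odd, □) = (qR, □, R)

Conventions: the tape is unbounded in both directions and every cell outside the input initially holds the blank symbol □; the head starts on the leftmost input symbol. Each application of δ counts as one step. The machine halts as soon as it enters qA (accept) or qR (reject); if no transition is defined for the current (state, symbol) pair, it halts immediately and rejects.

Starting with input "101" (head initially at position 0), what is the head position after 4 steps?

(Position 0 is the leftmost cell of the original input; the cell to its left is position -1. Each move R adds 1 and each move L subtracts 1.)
Step 0: [even]101 (head at position 0)
Step 1: δ(even, 1) = (odd, 1, R)  ⊢  1[odd]01 (head at position 1)
Step 2: δ(odd, 0) = (odd, 0, R)  ⊢  10[odd]1 (head at position 2)
Step 3: δ(odd, 1) = (even, 1, R)  ⊢  101[even]□ (head at position 3)
Step 4: δ(even, □) = (qA, □, R)  ⊢  101□[qA]□ (head at position 4)
Head position after 4 steps: 4

Final answer: Position 4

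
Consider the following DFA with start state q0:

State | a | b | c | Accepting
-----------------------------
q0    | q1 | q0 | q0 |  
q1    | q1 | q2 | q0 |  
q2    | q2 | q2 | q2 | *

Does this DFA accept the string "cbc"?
Start in q0.
Read 'c': q0 → q0
Read 'b': q0 → q0
Read 'c': q0 → q0
Final state q0 is not accepting, so the string is rejected.

Final answer: No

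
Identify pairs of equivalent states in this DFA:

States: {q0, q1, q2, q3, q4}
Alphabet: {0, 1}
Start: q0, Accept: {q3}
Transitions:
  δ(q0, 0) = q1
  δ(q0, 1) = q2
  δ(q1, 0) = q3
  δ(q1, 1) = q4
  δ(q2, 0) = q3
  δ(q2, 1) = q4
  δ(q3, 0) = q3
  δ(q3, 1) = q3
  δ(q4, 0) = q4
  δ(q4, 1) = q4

Using the table-filling algorithm:
Round 0 – mark pairs where exactly one state is accepting: (q0,q3), (q1,q3), (q2,q3), (q3,q4)
Round 1 – newly marked: (q0,q1) [on 0: q1 vs q3, already marked]; (q0,q2) [on 0: q1 vs q3, already marked]; (q1,q4) [on 0: q3 vs q4, already marked]; (q2,q4) [on 0: q3 vs q4, already marked]
Round 2 – newly marked: (q0,q4) [on 0: q1 vs q4, already marked]
No further pairs can be marked.
(q1, q2) unmarked: δ(q1,0)=q3, δ(q2,0)=q3; δ(q1,1)=q4, δ(q2,1)=q4 → equivalent
Equivalent pairs: (q1, q2)

Final answer: Equivalent pairs: (q1, q2)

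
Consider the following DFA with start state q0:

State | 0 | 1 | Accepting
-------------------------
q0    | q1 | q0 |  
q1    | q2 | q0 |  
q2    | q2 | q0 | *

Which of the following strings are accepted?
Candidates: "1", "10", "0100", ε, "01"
"1": q0 → q0; q0 is not accepting → rejected
"10": q0 → q0 → q1; q1 is not accepting → rejected
"0100": q0 → q1 → q0 → q1 → q2; q2 is accepting → accepted
ε: q0; q0 is not accepting → rejected
"01": q0 → q1 → q0; q0 is not accepting → rejected

Final answer: "0100"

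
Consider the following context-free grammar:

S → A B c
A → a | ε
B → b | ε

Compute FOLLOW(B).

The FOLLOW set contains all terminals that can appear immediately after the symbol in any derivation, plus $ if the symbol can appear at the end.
B occurs in S → A B c, immediately followed by the terminal c. So FOLLOW(B) = {c}.

Final answer: {c}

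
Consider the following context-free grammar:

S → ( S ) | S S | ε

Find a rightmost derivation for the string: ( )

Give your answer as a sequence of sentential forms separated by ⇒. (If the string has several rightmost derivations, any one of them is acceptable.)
Start with S.
Step 1: the rightmost non-terminal is S; apply S → ( S ):  ( S )
Step 2: the rightmost non-terminal is S; apply S → ε:  ( )

Final answer: S ⇒ ( S ) ⇒ ( )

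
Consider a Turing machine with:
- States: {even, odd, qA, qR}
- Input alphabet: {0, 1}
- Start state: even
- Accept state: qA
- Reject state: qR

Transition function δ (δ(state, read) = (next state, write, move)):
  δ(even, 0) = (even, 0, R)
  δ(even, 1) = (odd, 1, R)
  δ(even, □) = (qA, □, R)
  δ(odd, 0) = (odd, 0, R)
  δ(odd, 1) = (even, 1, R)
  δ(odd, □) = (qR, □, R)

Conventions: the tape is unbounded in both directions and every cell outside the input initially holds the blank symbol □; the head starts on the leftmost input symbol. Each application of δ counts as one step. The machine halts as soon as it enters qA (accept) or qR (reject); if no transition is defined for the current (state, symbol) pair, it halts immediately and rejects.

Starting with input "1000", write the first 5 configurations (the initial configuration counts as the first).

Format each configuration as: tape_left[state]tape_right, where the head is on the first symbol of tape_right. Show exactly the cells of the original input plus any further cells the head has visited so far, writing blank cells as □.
Step 0: [even]1000 (head at position 0)
Step 1: δ(even, 1) = (odd, 1, R)  ⊢  1[odd]000 (head at position 1)
Step 2: δ(odd, 0) = (odd, 0, R)  ⊢  10[odd]00 (head at position 2)
Step 3: δ(odd, 0) = (odd, 0, R)  ⊢  100[odd]0 (head at position 3)
Step 4: δ(odd, 0) = (odd, 0, R)  ⊢  1000[odd]□ (head at position 4)

Final answer: [even]1000 ⊢ 1[odd]000 ⊢ 10[odd]00 ⊢ 100[odd]0 ⊢ 1000[odd]□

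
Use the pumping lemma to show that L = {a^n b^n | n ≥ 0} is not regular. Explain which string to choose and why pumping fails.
Language: L = {a^n b^n | n ≥ 0} (equal numbers of a's followed by b's)
Step 1: Assume for contradiction that L is regular, with pumping length p.
Step 2: Choose s = a^p b^p. Then s ∈ L (it has p a's followed by p b's) and |s| ≥ p.
Step 3: Consider any decomposition s = xyz with |xy| ≤ p and |y| > 0. Since |xy| ≤ p and the first p symbols of s are all a's, y = a^k for some k with 1 ≤ k ≤ p.
Step 4: Pumping up (i = 2): xy²z = a^(p+k) b^p, which has more a's than b's, so xy²z ∉ L.
This contradicts the pumping lemma, so L is not regular.

Final answer: Choose s = a^p b^p. Since |xy| ≤ p, y = a^k with k ≥ 1. Then xy²z = a^(p+k) b^p ∉ L.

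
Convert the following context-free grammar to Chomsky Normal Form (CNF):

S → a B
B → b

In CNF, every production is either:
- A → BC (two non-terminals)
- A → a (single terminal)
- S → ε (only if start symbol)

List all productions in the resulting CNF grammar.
The grammar has no ε-productions or unit productions to eliminate.
S → a B has terminal a in a right-hand side of length ≥ 2: introduce T_a → a and use T_a in place of a.
B → b is already in CNF (single terminal) – keep it.
S → a B becomes S → T_a B.
Resulting CNF grammar (3 productions): T_a → a; B → b; S → T_a B

Final answer: T_a → a; B → b; S → T_a B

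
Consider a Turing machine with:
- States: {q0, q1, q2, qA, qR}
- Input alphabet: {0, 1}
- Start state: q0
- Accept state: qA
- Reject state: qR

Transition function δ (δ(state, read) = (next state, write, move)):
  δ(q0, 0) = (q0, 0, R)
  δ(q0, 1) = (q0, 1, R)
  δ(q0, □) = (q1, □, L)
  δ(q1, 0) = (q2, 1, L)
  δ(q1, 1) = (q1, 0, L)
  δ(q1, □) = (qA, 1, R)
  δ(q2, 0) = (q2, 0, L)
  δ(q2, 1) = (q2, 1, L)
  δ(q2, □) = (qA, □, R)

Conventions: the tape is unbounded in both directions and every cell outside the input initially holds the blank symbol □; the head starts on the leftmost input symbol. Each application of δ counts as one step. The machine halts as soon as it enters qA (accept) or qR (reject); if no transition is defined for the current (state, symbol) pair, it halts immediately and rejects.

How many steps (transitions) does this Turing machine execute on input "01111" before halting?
Step 0: [q0]01111 (head at position 0)
Step 1: δ(q0, 0) = (q0, 0, R)  ⊢  0[q0]1111 (head at position 1)
Step 2: δ(q0, 1) = (q0, 1, R)  ⊢  01[q0]111 (head at position 2)
Step 3: δ(q0, 1) = (q0, 1, R)  ⊢  011[q0]11 (head at position 3)
Step 4: δ(q0, 1) = (q0, 1, R)  ⊢  0111[q0]1 (head at position 4)
Step 5: δ(q0, 1) = (q0, 1, R)  ⊢  01111[q0]□ (head at position 5)
Step 6: δ(q0, □) = (q1, □, L)  ⊢  0111[q1]1□ (head at position 4)
Step 7: δ(q1, 1) = (q1, 0, L)  ⊢  011[q1]10□ (head at position 3)
Step 8: δ(q1, 1) = (q1, 0, L)  ⊢  01[q1]100□ (head at position 2)
Step 9: δ(q1, 1) = (q1, 0, L)  ⊢  0[q1]1000□ (head at position 1)
Step 10: δ(q1, 1) = (q1, 0, L)  ⊢  [q1]00000□ (head at position 0)
Step 11: δ(q1, 0) = (q2, 1, L)  ⊢  [q2]□10000□ (head at position -1)
Step 12: δ(q2, □) = (qA, □, R)  ⊢  □[qA]10000□ (head at position 0)
The machine is in qA, so it halts and accepts.
Number of transitions executed: 12.

Final answer: 12 steps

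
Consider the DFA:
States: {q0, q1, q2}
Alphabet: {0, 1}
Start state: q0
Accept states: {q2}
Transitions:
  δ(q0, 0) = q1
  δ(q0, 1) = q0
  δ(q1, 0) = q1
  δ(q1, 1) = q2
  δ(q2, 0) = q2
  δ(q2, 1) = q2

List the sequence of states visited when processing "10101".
Starting at q0
Read '1': q0 -> q0
Read '0': q0 -> q1
Read '1': q1 -> q2
Read '0': q2 -> q2
Read '1': q2 -> q2

Final answer: q0 -> q0 -> q1 -> q2 -> q2 -> q2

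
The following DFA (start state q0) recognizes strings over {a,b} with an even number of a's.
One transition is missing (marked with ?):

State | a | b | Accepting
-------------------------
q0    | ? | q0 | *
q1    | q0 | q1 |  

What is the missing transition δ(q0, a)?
q1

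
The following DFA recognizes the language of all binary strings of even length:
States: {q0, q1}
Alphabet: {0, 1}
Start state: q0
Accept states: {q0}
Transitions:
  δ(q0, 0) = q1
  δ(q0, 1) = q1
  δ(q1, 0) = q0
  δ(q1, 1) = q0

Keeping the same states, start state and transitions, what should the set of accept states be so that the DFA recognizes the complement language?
The DFA is complete (every state has a transition on every symbol), so the complement
is recognized by the same DFA with accepting and non-accepting states swapped.
Original accept states: {q0}
Complement accept states = All states - Original accept states
= {q0, q1} - {q0}
= {q1}
Complement language: strings of ODD length

Final answer: {q1}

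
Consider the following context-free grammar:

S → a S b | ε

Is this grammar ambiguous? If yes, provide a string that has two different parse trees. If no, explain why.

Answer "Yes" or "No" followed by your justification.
At every step exactly one production applies: if the remaining string to generate is non-empty it starts with a and ends with b, forcing S → a S b; if it is empty, S → ε is forced. Hence each string a^n b^n has exactly one derivation (S → a S b applied n times, then S → ε) and one parse tree.

Final answer: No - the grammar is unambiguous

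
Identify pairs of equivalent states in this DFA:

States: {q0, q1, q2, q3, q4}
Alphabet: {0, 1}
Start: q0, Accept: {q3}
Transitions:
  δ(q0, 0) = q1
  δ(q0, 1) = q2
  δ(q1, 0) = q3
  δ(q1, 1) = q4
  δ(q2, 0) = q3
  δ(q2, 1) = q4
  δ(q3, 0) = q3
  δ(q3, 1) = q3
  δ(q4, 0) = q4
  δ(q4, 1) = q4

Using the table-filling algorithm:
Round 0 – mark pairs where exactly one state is accepting: (q0,q3), (q1,q3), (q2,q3), (q3,q4)
Round 1 – newly marked: (q0,q1) [on 0: q1 vs q3, already marked]; (q0,q2) [on 0: q1 vs q3, already marked]; (q1,q4) [on 0: q3 vs q4, already marked]; (q2,q4) [on 0: q3 vs q4, already marked]
Round 2 – newly marked: (q0,q4) [on 0: q1 vs q4, already marked]
No further pairs can be marked.
(q1, q2) unmarked: δ(q1,0)=q3, δ(q2,0)=q3; δ(q1,1)=q4, δ(q2,1)=q4 → equivalent
Equivalent pairs: (q1, q2)

Final answer: Equivalent pairs: (q1, q2)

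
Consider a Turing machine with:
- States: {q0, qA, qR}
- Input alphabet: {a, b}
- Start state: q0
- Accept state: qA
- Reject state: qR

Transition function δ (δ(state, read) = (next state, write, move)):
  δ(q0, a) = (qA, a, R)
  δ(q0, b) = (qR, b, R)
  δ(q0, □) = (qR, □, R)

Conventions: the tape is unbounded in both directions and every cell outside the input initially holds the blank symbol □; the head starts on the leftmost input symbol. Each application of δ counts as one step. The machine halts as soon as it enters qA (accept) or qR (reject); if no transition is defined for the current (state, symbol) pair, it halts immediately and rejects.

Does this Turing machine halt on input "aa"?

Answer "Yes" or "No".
Step 0: [q0]aa (head at position 0)
Step 1: δ(q0, a) = (qA, a, R)  ⊢  a[qA]a (head at position 1)
The machine is in qA, so it halts and accepts.
It halts after 1 steps.

Final answer: Yes - halts after 1 steps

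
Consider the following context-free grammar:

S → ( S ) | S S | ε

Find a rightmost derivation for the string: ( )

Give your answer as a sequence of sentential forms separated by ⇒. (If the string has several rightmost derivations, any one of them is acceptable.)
Start with S.
Step 1: the rightmost non-terminal is S; apply S → ( S ):  ( S )
Step 2: the rightmost non-terminal is S; apply S → ε:  ( )

Final answer: S ⇒ ( S ) ⇒ ( )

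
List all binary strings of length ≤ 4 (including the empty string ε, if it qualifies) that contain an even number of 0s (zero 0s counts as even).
Checking every binary string of length 0 to 4:
  Length 0: accepted: ε | rejected: (none)
  Length 1: accepted: 1 | rejected: 0
  Length 2: accepted: 00, 11 | rejected: 01, 10
  Length 3: accepted: 001, 010, 100, 111 | rejected: 000, 011, 101, 110
  Length 4: accepted: 0000, 0011, 0101, 0110, 1001, 1010, 1100, 1111 | rejected: 0001, 0010, 0100, 0111, 1000, 1011, 1101, 1110
Total: 16 string(s).

Final answer: ε, 1, 00, 11, 001, 010, 100, 111, 0000, 0011, 0101, 0110, 1001, 1010, 1100, 1111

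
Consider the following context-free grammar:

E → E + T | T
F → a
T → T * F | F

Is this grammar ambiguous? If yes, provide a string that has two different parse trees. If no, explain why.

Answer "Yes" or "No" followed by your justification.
This is the standard stratified expression grammar: '+' is introduced only by the left-recursive rule E → E + T and '*' only by the left-recursive rule T → T * F, with F → a. For any string, the last '+' must be the one produced at the root E (everything after it is a T containing no '+'), and likewise within each T the last '*' is produced at its root. This fixes the parse tree uniquely (left-associative, '*' binding tighter than '+'), so every string has exactly one parse tree.

Final answer: No - the grammar is unambiguous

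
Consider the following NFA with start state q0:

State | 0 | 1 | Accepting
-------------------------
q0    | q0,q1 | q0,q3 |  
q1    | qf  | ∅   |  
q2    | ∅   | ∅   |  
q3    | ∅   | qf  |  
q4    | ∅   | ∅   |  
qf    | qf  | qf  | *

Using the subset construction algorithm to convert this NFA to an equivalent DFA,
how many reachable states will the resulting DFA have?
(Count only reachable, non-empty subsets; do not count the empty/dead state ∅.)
Start subset: {q0}
{q0}: on 0 → {q0, q1}, on 1 → {q0, q3}
{q0, q1}: on 0 → {q0, q1, qf}, on 1 → {q0, q3}
{q0, q3}: on 0 → {q0, q1}, on 1 → {q0, q3, qf}
{q0, q1, qf}: on 0 → {q0, q1, qf}, on 1 → {q0, q3, qf}
{q0, q3, qf}: on 0 → {q0, q1, qf}, on 1 → {q0, q3, qf}
Reachable non-empty subsets: {q0}, {q0, q1}, {q0, q3}, {q0, q1, qf}, {q0, q3, qf} — 5 in total.

Final answer: 5 states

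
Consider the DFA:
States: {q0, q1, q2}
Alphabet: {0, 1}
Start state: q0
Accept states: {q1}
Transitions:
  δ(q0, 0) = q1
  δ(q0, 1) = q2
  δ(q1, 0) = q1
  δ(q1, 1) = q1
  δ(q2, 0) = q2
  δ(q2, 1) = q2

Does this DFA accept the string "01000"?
Processing string "01000":
  q0 --0--> q1
  q1 --1--> q1
  q1 --0--> q1
  q1 --0--> q1
  q1 --0--> q1
Final state: q1
Accept states: {q1}
q1 is an accept state, so the string is accepted.

Final answer: Yes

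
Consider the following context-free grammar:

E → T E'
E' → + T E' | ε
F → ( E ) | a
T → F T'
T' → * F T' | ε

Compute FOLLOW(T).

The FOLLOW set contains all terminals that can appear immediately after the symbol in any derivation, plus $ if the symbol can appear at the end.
Useful FIRST sets: FIRST(E') = {+, ε}, FIRST(T') = {*, ε} (both E' and T' are nullable).
FOLLOW(E): E is the start symbol → $; E appears in F → ( E ) followed by ')' → FOLLOW(E) = {), $}.
FOLLOW(E'): E' appears at the right end of E → T E' and of E' → + T E', so FOLLOW(E') ⊇ FOLLOW(E) (the second occurrence adds nothing new). FOLLOW(E') = {), $}.
FOLLOW(T): in E → T E' and E' → + T E', T is followed by E': add FIRST(E') minus ε = {+}; since E' is nullable, also add FOLLOW(E) and FOLLOW(E') = {), $}. FOLLOW(T) = {+, ), $}.

Final answer: {$, ), +}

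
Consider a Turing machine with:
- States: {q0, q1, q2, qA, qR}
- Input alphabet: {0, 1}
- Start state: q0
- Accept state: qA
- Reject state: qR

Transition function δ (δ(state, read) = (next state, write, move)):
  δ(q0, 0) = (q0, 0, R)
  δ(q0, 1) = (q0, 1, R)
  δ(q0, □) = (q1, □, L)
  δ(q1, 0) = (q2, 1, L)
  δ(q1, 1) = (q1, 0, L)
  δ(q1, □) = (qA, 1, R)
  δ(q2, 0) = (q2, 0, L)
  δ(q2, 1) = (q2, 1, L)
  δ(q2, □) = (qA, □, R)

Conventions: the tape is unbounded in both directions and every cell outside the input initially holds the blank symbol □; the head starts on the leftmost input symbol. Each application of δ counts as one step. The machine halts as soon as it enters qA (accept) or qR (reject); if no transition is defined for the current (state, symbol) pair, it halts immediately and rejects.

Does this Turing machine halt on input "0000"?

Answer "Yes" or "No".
Step 0: [q0]0000 (head at position 0)
Step 1: δ(q0, 0) = (q0, 0, R)  ⊢  0[q0]000 (head at position 1)
Step 2: δ(q0, 0) = (q0, 0, R)  ⊢  00[q0]00 (head at position 2)
Step 3: δ(q0, 0) = (q0, 0, R)  ⊢  000[q0]0 (head at position 3)
Step 4: δ(q0, 0) = (q0, 0, R)  ⊢  0000[q0]□ (head at position 4)
Step 5: δ(q0, □) = (q1, □, L)  ⊢  000[q1]0□ (head at position 3)
Step 6: δ(q1, 0) = (q2, 1, L)  ⊢  00[q2]01□ (head at position 2)
Step 7: δ(q2, 0) = (q2, 0, L)  ⊢  0[q2]001□ (head at position 1)
Step 8: δ(q2, 0) = (q2, 0, L)  ⊢  [q2]0001□ (head at position 0)
Step 9: δ(q2, 0) = (q2, 0, L)  ⊢  [q2]□0001□ (head at position -1)
Step 10: δ(q2, □) = (qA, □, R)  ⊢  □[qA]0001□ (head at position 0)
The machine is in qA, so it halts and accepts.
It halts after 10 steps.

Final answer: Yes - halts after 10 steps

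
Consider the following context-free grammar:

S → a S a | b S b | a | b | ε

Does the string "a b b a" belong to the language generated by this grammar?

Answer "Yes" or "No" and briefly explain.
A derivation exists: S ⇒ a S a ⇒ a b S b a ⇒ a b b a (using S → a S a, S → b S b, then S → ε).

Final answer: Yes - a valid derivation exists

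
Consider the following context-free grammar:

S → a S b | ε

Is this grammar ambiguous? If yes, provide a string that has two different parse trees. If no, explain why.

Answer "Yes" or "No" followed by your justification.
At every step exactly one production applies: if the remaining string to generate is non-empty it starts with a and ends with b, forcing S → a S b; if it is empty, S → ε is forced. Hence each string a^n b^n has exactly one derivation (S → a S b applied n times, then S → ε) and one parse tree.

Final answer: No - the grammar is unambiguous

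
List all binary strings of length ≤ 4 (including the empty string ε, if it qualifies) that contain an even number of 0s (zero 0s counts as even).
Checking every binary string of length 0 to 4:
  Length 0: accepted: ε | rejected: (none)
  Length 1: accepted: 1 | rejected: 0
  Length 2: accepted: 00, 11 | rejected: 01, 10
  Length 3: accepted: 001, 010, 100, 111 | rejected: 000, 011, 101, 110
  Length 4: accepted: 0000, 0011, 0101, 0110, 1001, 1010, 1100, 1111 | rejected: 0001, 0010, 0100, 0111, 1000, 1011, 1101, 1110
Total: 16 string(s).

Final answer: ε, 1, 00, 11, 001, 010, 100, 111, 0000, 0011, 0101, 0110, 1001, 1010, 1100, 1111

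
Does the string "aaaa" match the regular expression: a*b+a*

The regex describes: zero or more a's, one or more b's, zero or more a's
No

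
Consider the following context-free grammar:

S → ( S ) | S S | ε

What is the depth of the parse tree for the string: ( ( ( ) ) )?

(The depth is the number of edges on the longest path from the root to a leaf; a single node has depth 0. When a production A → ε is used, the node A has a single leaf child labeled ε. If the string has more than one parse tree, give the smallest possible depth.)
The string is 3 nested pairs. The shallowest parse tree applies S → ( S ) 3 times (one node per nested pair, each a child of the previous) and then S → ε in the middle.
S nodes at depths 0..3, ε leaf at depth 4; parentheses leaves are at depths 1..3.
(Using S → S S with an S → ε child anywhere only adds levels, so it cannot give a shallower tree.)
Depth = 4.

Final answer: 4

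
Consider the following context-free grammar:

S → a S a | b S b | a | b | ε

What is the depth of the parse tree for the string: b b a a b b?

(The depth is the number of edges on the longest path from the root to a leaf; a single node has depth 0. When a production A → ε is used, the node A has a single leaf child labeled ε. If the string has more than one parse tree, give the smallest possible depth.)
The string has even length 6, so its (unique) parse tree peels off matching outer symbols: S → b S b, S → b S b, S → a S a, and finally S → ε for the empty middle.
The S nodes are at depths 0..3; the ε leaf under the innermost S is at depth 4 (terminal leaves are at depths 1..3).
Depth = 4.

Final answer: 4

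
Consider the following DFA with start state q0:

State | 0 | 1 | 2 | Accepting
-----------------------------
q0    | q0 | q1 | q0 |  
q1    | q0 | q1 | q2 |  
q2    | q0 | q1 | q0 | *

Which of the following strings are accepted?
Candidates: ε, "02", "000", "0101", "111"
ε: q0; q0 is not accepting → rejected
"02": q0 → q0 → q0; q0 is not accepting → rejected
"000": q0 → q0 → q0 → q0; q0 is not accepting → rejected
"0101": q0 → q0 → q1 → q0 → q1; q1 is not accepting → rejected
"111": q0 → q1 → q1 → q1; q1 is not accepting → rejected

Final answer: None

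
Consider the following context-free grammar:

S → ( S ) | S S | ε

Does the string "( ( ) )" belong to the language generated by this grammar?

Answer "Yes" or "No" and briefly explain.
A derivation exists: S ⇒ ( S ) ⇒ ( ( S ) ) ⇒ ( ( ) ) (using S → ( S ) twice, then S → ε).

Final answer: Yes - a valid derivation exists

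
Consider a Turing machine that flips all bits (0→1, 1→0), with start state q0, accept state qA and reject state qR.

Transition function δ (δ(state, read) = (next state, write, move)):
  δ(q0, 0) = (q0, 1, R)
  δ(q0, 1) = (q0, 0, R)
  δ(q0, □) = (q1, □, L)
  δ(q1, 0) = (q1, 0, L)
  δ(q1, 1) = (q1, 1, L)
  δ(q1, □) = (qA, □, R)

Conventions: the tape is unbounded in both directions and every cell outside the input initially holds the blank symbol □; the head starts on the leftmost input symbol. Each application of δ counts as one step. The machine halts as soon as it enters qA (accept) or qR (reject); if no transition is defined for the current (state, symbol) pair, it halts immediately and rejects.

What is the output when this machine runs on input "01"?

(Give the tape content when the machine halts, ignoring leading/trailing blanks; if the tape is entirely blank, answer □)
Step 0: [q0]01 (head at position 0)
Step 1: δ(q0, 0) = (q0, 1, R)  ⊢  1[q0]1 (head at position 1)
Step 2: δ(q0, 1) = (q0, 0, R)  ⊢  10[q0]□ (head at position 2)
Step 3: δ(q0, □) = (q1, □, L)  ⊢  1[q1]0□ (head at position 1)
Step 4: δ(q1, 0) = (q1, 0, L)  ⊢  [q1]10□ (head at position 0)
Step 5: δ(q1, 1) = (q1, 1, L)  ⊢  [q1]□10□ (head at position -1)
Step 6: δ(q1, □) = (qA, □, R)  ⊢  □[qA]10□ (head at position 0)
The machine is in qA, so it halts and accepts.
Tape content when halted (ignoring surrounding blanks): 10

Final answer: Output: 10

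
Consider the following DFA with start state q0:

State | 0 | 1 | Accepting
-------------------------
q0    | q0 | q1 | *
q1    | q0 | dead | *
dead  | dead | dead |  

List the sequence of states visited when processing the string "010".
q0 → q0 → q1 → q0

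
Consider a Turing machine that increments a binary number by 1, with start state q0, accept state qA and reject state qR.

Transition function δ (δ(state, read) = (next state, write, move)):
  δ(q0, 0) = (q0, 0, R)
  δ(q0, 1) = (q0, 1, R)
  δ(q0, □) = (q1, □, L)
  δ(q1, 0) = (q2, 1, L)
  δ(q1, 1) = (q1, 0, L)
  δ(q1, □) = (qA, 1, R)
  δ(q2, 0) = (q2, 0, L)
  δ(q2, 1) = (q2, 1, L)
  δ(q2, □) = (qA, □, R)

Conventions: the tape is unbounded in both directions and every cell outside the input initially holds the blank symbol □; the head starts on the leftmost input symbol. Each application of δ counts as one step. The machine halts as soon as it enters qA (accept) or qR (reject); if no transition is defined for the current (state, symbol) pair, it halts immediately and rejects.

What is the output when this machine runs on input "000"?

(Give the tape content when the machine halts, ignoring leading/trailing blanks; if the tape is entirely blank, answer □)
Step 0: [q0]000 (head at position 0)
Step 1: δ(q0, 0) = (q0, 0, R)  ⊢  0[q0]00 (head at position 1)
Step 2: δ(q0, 0) = (q0, 0, R)  ⊢  00[q0]0 (head at position 2)
Step 3: δ(q0, 0) = (q0, 0, R)  ⊢  000[q0]□ (head at position 3)
Step 4: δ(q0, □) = (q1, □, L)  ⊢  00[q1]0□ (head at position 2)
Step 5: δ(q1, 0) = (q2, 1, L)  ⊢  0[q2]01□ (head at position 1)
Step 6: δ(q2, 0) = (q2, 0, L)  ⊢  [q2]001□ (head at position 0)
Step 7: δ(q2, 0) = (q2, 0, L)  ⊢  [q2]□001□ (head at position -1)
Step 8: δ(q2, □) = (qA, □, R)  ⊢  □[qA]001□ (head at position 0)
The machine is in qA, so it halts and accepts.
Tape content when halted (ignoring surrounding blanks): 001

Final answer: Output: 001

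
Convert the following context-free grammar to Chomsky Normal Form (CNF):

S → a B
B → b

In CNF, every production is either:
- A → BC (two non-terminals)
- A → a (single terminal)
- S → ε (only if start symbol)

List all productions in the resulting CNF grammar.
The grammar has no ε-productions or unit productions to eliminate.
S → a B has terminal a in a right-hand side of length ≥ 2: introduce T_a → a and use T_a in place of a.
B → b is already in CNF (single terminal) – keep it.
S → a B becomes S → T_a B.
Resulting CNF grammar (3 productions): T_a → a; B → b; S → T_a B

Final answer: T_a → a; B → b; S → T_a B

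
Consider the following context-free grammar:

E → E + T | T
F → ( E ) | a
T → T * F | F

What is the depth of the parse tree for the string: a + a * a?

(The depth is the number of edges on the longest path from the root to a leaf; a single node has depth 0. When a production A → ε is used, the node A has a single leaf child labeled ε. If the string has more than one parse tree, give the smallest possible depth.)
The grammar is unambiguous; the parse tree of a + a * a is:
E → E + T at the root (depth 0).
  Left E (depth 1) → T (2) → F (3) → a (4).
  Right T (depth 1) → T * F; that T (2) → F (3) → a (4); F (2) → a (3).
The longest root-to-leaf paths have 4 edges.
Depth = 4.

Final answer: 4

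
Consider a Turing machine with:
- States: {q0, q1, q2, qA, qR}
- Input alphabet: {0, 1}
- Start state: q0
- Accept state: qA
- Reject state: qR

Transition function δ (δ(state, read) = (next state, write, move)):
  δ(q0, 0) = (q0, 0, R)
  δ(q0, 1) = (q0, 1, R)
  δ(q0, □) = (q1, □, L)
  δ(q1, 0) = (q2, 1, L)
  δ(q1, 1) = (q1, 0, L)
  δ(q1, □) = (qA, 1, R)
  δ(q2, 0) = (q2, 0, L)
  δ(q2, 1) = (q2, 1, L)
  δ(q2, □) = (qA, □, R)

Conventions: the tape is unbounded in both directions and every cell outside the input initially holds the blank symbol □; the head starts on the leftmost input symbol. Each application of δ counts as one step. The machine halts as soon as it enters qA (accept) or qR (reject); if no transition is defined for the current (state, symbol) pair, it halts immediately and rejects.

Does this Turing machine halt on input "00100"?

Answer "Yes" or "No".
Step 0: [q0]00100 (head at position 0)
Step 1: δ(q0, 0) = (q0, 0, R)  ⊢  0[q0]0100 (head at position 1)
Step 2: δ(q0, 0) = (q0, 0, R)  ⊢  00[q0]100 (head at position 2)
Step 3: δ(q0, 1) = (q0, 1, R)  ⊢  001[q0]00 (head at position 3)
Step 4: δ(q0, 0) = (q0, 0, R)  ⊢  0010[q0]0 (head at position 4)
Step 5: δ(q0, 0) = (q0, 0, R)  ⊢  00100[q0]□ (head at position 5)
Step 6: δ(q0, □) = (q1, □, L)  ⊢  0010[q1]0□ (head at position 4)
Step 7: δ(q1, 0) = (q2, 1, L)  ⊢  001[q2]01□ (head at position 3)
Step 8: δ(q2, 0) = (q2, 0, L)  ⊢  00[q2]101□ (head at position 2)
Step 9: δ(q2, 1) = (q2, 1, L)  ⊢  0[q2]0101□ (head at position 1)
Step 10: δ(q2, 0) = (q2, 0, L)  ⊢  [q2]00101□ (head at position 0)
Step 11: δ(q2, 0) = (q2, 0, L)  ⊢  [q2]□00101□ (head at position -1)
Step 12: δ(q2, □) = (qA, □, R)  ⊢  □[qA]00101□ (head at position 0)
The machine is in qA, so it halts and accepts.
It halts after 12 steps.

Final answer: Yes - halts after 12 steps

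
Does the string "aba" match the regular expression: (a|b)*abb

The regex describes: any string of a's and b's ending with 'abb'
No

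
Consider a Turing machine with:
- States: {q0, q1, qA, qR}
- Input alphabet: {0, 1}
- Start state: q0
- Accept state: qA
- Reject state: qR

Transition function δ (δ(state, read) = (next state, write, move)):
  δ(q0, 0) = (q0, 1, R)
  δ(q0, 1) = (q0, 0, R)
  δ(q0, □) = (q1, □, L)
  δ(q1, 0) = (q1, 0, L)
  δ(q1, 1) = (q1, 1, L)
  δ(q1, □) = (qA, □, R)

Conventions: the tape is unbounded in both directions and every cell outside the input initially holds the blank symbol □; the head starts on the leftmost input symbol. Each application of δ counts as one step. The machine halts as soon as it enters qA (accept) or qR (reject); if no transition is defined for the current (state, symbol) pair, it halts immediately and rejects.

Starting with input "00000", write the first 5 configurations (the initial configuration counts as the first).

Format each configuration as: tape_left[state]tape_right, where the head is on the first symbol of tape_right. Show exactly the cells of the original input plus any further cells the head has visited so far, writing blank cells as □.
Step 0: [q0]00000 (head at position 0)
Step 1: δ(q0, 0) = (q0, 1, R)  ⊢  1[q0]0000 (head at position 1)
Step 2: δ(q0, 0) = (q0, 1, R)  ⊢  11[q0]000 (head at position 2)
Step 3: δ(q0, 0) = (q0, 1, R)  ⊢  111[q0]00 (head at position 3)
Step 4: δ(q0, 0) = (q0, 1, R)  ⊢  1111[q0]0 (head at position 4)

Final answer: [q0]00000 ⊢ 1[q0]0000 ⊢ 11[q0]000 ⊢ 111[q0]00 ⊢ 1111[q0]0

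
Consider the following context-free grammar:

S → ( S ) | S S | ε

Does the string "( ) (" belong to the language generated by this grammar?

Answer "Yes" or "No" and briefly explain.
Each production adds parentheses only in matched pairs (S → ( S )) or none at all, so every derived string has equally many '(' and ')'. The string ( ) ( has two '(' and one ')', so it cannot be derived.

Final answer: No - no valid derivation exists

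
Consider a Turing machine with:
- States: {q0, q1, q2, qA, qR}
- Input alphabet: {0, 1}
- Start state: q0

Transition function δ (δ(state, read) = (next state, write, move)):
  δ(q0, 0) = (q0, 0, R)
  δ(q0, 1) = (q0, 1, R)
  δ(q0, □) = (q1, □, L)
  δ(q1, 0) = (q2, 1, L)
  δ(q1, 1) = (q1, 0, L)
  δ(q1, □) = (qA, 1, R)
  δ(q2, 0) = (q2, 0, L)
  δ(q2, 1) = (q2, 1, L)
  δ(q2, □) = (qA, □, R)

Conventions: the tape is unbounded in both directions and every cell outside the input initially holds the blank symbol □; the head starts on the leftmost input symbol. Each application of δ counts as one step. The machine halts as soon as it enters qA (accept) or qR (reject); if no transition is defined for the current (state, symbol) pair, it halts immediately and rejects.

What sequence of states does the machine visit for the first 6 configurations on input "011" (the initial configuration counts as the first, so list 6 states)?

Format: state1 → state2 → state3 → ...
Step 0: [q0]011 (head at position 0)
Step 1: δ(q0, 0) = (q0, 0, R)  ⊢  0[q0]11 (head at position 1)
Step 2: δ(q0, 1) = (q0, 1, R)  ⊢  01[q0]1 (head at position 2)
Step 3: δ(q0, 1) = (q0, 1, R)  ⊢  011[q0]□ (head at position 3)
Step 4: δ(q0, □) = (q1, □, L)  ⊢  01[q1]1□ (head at position 2)
Step 5: δ(q1, 1) = (q1, 0, L)  ⊢  0[q1]10□ (head at position 1)
Reading off the states of these 6 configurations: q0 → q0 → q0 → q0 → q1 → q1

Final answer: q0 → q0 → q0 → q0 → q1 → q1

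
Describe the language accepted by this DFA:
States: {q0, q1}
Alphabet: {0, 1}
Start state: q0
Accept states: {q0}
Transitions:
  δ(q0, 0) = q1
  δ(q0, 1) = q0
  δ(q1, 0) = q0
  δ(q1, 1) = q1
Analyzing the DFA structure:
Start state: q0
Accept states: {q0}
Interpreting what each state remembers (checking against the transitions):
  q0: an even number of 0s has been read so far
  q1: an odd number of 0s has been read so far
  δ(q0, 0): in q0 (an even number of 0s has been read so far), after reading 0 we have: an odd number of 0s has been read so far → q1
  δ(q0, 1): in q0 (an even number of 0s has been read so far), after reading 1 we have: an even number of 0s has been read so far → q0
  δ(q1, 0): in q1 (an odd number of 0s has been read so far), after reading 0 we have: an even number of 0s has been read so far → q0
  δ(q1, 1): in q1 (an odd number of 0s has been read so far), after reading 1 we have: an odd number of 0s has been read so far → q1
A string is accepted iff it ends in {q0}, i.e. an even number of 0s has been read so far.
Language: All binary strings with an even number of 0s

Final answer: All binary strings with an even number of 0s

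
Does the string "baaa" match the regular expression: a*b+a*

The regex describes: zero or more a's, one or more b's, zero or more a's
Yes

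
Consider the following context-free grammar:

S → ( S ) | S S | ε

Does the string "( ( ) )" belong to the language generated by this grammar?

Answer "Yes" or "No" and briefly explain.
A derivation exists: S ⇒ ( S ) ⇒ ( ( S ) ) ⇒ ( ( ) ) (using S → ( S ) twice, then S → ε).

Final answer: Yes - a valid derivation exists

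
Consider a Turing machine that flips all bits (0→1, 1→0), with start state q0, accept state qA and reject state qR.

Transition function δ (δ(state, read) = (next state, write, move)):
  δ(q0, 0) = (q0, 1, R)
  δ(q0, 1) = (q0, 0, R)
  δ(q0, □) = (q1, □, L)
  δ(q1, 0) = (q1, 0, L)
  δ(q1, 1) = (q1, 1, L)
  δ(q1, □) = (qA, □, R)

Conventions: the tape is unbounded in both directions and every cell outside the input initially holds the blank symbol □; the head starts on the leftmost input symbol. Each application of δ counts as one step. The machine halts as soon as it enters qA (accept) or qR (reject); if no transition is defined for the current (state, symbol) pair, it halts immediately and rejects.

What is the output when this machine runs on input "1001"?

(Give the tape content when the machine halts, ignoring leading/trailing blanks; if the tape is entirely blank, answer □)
Step 0: [q0]1001 (head at position 0)
Step 1: δ(q0, 1) = (q0, 0, R)  ⊢  0[q0]001 (head at position 1)
Step 2: δ(q0, 0) = (q0, 1, R)  ⊢  01[q0]01 (head at position 2)
Step 3: δ(q0, 0) = (q0, 1, R)  ⊢  011[q0]1 (head at position 3)
Step 4: δ(q0, 1) = (q0, 0, R)  ⊢  0110[q0]□ (head at position 4)
Step 5: δ(q0, □) = (q1, □, L)  ⊢  011[q1]0□ (head at position 3)
Step 6: δ(q1, 0) = (q1, 0, L)  ⊢  01[q1]10□ (head at position 2)
Step 7: δ(q1, 1) = (q1, 1, L)  ⊢  0[q1]110□ (head at position 1)
Step 8: δ(q1, 1) = (q1, 1, L)  ⊢  [q1]0110□ (head at position 0)
Step 9: δ(q1, 0) = (q1, 0, L)  ⊢  [q1]□0110□ (head at position -1)
Step 10: δ(q1, □) = (qA, □, R)  ⊢  □[qA]0110□ (head at position 0)
The machine is in qA, so it halts and accepts.
Tape content when halted (ignoring surrounding blanks): 0110

Final answer: Output: 0110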